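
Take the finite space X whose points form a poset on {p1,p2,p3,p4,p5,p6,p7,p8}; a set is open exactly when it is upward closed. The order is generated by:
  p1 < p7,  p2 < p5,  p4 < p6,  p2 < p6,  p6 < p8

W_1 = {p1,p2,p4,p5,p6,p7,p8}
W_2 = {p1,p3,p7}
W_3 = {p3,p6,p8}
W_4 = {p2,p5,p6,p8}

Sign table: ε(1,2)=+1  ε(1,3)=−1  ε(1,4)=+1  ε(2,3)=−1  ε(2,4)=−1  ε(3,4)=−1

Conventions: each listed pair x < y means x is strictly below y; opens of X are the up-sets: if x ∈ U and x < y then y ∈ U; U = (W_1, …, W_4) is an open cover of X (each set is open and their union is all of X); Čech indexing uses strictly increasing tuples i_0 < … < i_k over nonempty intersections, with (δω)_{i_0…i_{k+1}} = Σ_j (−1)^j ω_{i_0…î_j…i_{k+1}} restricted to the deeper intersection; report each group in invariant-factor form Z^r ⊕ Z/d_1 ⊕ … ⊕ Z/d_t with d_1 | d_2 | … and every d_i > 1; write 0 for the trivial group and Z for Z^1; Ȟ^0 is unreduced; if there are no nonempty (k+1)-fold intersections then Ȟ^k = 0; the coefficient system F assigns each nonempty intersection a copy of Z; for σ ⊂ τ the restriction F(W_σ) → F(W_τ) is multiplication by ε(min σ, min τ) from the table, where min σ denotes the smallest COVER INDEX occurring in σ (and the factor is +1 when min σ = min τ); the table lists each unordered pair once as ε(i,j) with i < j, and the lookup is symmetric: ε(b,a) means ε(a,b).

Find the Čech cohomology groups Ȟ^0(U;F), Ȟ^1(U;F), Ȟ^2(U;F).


Ȟ^0 ≅ Z, Ȟ^1 ≅ Z, Ȟ^2 ≅ 0

nerve of the cover:
  W12={p1,p7} W13={p6,p8} W14={p2,p5,p6,p8} W23={p3} W34={p6,p8}
  W134={p6,p8}
C dims 4,5,1; δ0: rk 3, SNF 1^3; δ1: rk 1, SNF 1^1
Ȟ^0 = (4 − 3) − 0 = 1, so Ȟ^0 ≅ Z
Ȟ^1 = (5 − 1) − 3 = 1, so Ȟ^1 ≅ Z
Ȟ^2 = (1 − 0) − 1 = 0, so Ȟ^2 ≅ 0


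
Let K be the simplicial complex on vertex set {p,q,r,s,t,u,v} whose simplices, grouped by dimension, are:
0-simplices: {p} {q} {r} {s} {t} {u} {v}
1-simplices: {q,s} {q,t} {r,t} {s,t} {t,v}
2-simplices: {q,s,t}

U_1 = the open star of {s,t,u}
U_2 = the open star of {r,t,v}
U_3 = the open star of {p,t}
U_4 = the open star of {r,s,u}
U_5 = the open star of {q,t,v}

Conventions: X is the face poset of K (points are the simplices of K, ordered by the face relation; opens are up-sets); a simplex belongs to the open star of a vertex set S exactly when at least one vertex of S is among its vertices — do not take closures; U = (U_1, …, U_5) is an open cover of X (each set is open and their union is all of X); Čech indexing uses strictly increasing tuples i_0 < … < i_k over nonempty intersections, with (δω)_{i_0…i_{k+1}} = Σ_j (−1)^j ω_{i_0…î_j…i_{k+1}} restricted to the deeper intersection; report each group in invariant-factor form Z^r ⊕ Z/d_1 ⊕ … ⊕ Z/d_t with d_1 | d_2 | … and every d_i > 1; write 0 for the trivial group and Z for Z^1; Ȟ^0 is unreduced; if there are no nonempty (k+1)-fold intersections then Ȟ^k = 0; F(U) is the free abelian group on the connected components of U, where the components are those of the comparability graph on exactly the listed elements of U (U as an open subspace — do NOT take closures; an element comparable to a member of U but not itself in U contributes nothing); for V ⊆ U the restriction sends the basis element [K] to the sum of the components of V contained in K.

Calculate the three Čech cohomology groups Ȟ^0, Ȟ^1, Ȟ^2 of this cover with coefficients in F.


Ȟ^0(U;F) ≅ Z^3,  Ȟ^1(U;F) ≅ 0,  Ȟ^2(U;F) ≅ 0

nonempty intersections:
  U1={{s},{t},{u},{q,s},{q,t},{r,t},{s,t},{t,v},{q,s,t}} U2={{r},{t},{v},{q,t},{r,t},{s,t},{t,v},{q,s,t}} U3={{p},{t},{q,t},{r,t},{s,t},{t,v},{q,s,t}} U4={{r},{s},{u},{q,s},{r,t},{s,t},{q,s,t}} U5={{q},{t},{v},{q,s},{q,t},{r,t},{s,t},{t,v},{q,s,t}}
  U12={{t},{q,t},{r,t},{s,t},{t,v},{q,s,t}} U13={{t},{q,t},{r,t},{s,t},{t,v},{q,s,t}} U14={{s},{u},{q,s},{r,t},{s,t},{q,s,t}} U15={{t},{q,s},{q,t},{r,t},{s,t},{t,v},{q,s,t}} U23={{t},{q,t},{r,t},{s,t},{t,v},{q,s,t}} U24={{r},{r,t},{s,t},{q,s,t}} U25={{t},{v},{q,t},{r,t},{s,t},{t,v},{q,s,t}} U34={{r,t},{s,t},{q,s,t}} U35={{t},{q,t},{r,t},{s,t},{t,v},{q,s,t}} U45={{q,s},{r,t},{s,t},{q,s,t}}
  U123={{t},{q,t},{r,t},{s,t},{t,v},{q,s,t}} U124={{r,t},{s,t},{q,s,t}} U125={{t},{q,t},{r,t},{s,t},{t,v},{q,s,t}} U134={{r,t},{s,t},{q,s,t}} U135={{t},{q,t},{r,t},{s,t},{t,v},{q,s,t}} U145={{q,s},{r,t},{s,t},{q,s,t}} U234={{r,t},{s,t},{q,s,t}} U235={{t},{q,t},{r,t},{s,t},{t,v},{q,s,t}} U245={{r,t},{s,t},{q,s,t}} U345={{r,t},{s,t},{q,s,t}}
  U1234={{r,t},{s,t},{q,s,t}} U1235={{t},{q,t},{r,t},{s,t},{t,v},{q,s,t}} U1245={{r,t},{s,t},{q,s,t}} U1345={{r,t},{s,t},{q,s,t}} U2345={{r,t},{s,t},{q,s,t}}
  U12345={{r,t},{s,t},{q,s,t}}
components per intersection:
  U1: {{s},{t},{q,s},{q,t},{r,t},{s,t},{t,v},{q,s,t}} {{u}}
  U2: {{r},{t},{v},{q,t},{r,t},{s,t},{t,v},{q,s,t}}
  U3: {{p}} {{t},{q,t},{r,t},{s,t},{t,v},{q,s,t}}
  U4: {{r},{r,t}} {{s},{q,s},{s,t},{q,s,t}} {{u}}
  U5: {{q},{t},{v},{q,s},{q,t},{r,t},{s,t},{t,v},{q,s,t}}
  U12: {{t},{q,t},{r,t},{s,t},{t,v},{q,s,t}}
  U13: {{t},{q,t},{r,t},{s,t},{t,v},{q,s,t}}
  U14: {{s},{q,s},{s,t},{q,s,t}} {{u}} {{r,t}}
  U15: {{t},{q,s},{q,t},{r,t},{s,t},{t,v},{q,s,t}}
  U23: {{t},{q,t},{r,t},{s,t},{t,v},{q,s,t}}
  U24: {{r},{r,t}} {{s,t},{q,s,t}}
  U25: {{t},{v},{q,t},{r,t},{s,t},{t,v},{q,s,t}}
  U34: {{r,t}} {{s,t},{q,s,t}}
  U35: {{t},{q,t},{r,t},{s,t},{t,v},{q,s,t}}
  U45: {{q,s},{s,t},{q,s,t}} {{r,t}}
  U123: {{t},{q,t},{r,t},{s,t},{t,v},{q,s,t}}
  U124: {{r,t}} {{s,t},{q,s,t}}
  U125: {{t},{q,t},{r,t},{s,t},{t,v},{q,s,t}}
  U134: {{r,t}} {{s,t},{q,s,t}}
  U135: {{t},{q,t},{r,t},{s,t},{t,v},{q,s,t}}
  U145: {{q,s},{s,t},{q,s,t}} {{r,t}}
  U234: {{r,t}} {{s,t},{q,s,t}}
  U235: {{t},{q,t},{r,t},{s,t},{t,v},{q,s,t}}
  U245: {{r,t}} {{s,t},{q,s,t}}
  U345: {{r,t}} {{s,t},{q,s,t}}
  U1234: {{r,t}} {{s,t},{q,s,t}}
  U1235: {{t},{q,t},{r,t},{s,t},{t,v},{q,s,t}}
  U1245: {{r,t}} {{s,t},{q,s,t}}
  U1345: {{r,t}} {{s,t},{q,s,t}}
  U2345: {{r,t}} {{s,t},{q,s,t}}
  U12345: {{r,t}} {{s,t},{q,s,t}}
C dims 9,15,16,9; δ0: rk 6, SNF 1^6; δ1: rk 9, SNF 1^9; δ2: rk 7, SNF 1^7
Ȟ^0: (9−6)−0=3 ⇒ Z^3
Ȟ^1: (15−9)−6=0 ⇒ 0
Ȟ^2: (16−7)−9=0 ⇒ 0


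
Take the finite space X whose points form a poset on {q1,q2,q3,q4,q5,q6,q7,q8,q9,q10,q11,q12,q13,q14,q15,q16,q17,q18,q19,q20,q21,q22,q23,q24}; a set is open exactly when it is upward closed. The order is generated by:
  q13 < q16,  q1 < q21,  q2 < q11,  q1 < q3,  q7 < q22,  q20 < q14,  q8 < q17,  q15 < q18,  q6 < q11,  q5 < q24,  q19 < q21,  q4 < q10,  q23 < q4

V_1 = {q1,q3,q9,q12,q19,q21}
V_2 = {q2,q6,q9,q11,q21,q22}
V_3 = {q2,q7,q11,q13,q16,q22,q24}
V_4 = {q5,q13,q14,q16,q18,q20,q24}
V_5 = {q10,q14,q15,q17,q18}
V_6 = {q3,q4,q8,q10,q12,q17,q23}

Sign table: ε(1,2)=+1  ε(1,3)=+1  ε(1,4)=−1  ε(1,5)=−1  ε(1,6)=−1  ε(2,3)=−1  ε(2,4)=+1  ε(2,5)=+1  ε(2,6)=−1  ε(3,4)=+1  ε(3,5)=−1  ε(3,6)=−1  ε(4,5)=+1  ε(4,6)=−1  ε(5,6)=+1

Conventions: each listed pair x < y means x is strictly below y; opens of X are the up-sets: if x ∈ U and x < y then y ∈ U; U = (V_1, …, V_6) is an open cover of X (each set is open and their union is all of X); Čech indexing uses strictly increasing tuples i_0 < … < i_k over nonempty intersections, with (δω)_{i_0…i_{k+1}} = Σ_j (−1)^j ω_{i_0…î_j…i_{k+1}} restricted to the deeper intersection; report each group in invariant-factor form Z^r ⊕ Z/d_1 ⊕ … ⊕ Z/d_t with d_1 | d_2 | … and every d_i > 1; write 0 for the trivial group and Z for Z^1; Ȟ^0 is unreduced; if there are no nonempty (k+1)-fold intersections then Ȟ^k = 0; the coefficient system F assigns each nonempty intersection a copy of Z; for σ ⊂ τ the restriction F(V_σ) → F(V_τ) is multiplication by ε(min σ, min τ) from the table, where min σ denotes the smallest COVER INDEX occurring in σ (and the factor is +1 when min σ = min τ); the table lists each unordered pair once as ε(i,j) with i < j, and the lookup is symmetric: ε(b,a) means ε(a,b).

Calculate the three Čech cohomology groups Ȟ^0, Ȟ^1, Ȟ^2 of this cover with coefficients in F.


nerve simplices:
  V12={q9,q21} V16={q3,q12} V23={q2,q11,q22} V34={q13,q16,q24} V45={q14,q18} V56={q10,q17}
C dims 6,6; δ0: rk 5, SNF 1^5
degree 0: 6−5−0 = 1 → Ȟ^0 ≅ Z
degree 1: 6−0−5 = 1 → Ȟ^1 ≅ Z
degree 2: 0−0−0 = 0 → Ȟ^2 ≅ 0

Ȟ^0 ≅ Z; Ȟ^1 ≅ Z; Ȟ^2 ≅ 0


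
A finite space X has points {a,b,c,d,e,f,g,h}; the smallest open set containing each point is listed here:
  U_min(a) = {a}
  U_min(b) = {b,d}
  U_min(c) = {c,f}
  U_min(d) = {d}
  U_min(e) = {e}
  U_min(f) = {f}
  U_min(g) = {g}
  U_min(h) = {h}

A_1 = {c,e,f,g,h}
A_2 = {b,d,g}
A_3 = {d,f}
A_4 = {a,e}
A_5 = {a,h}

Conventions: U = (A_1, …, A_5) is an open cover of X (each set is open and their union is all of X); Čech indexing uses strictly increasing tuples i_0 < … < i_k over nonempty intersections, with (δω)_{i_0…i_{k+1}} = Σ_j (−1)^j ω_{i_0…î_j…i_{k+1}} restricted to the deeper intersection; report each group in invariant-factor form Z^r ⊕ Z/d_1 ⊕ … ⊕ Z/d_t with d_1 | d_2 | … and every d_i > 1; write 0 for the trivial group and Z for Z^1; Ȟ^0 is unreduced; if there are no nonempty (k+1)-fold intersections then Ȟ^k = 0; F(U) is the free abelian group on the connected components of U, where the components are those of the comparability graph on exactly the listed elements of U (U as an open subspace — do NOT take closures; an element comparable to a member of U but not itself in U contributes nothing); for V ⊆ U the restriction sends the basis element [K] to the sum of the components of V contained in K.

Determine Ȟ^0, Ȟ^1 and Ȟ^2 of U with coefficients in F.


cover nerve:
  A12={g} A13={f} A14={e} A15={h} A23={d} A45={a}
components per intersection:
  A1: {c,f} {e} {g} {h}
  A2: {b,d} {g}
  A3: {d} {f}
  A4: {a} {e}
  A5: {a} {h}
  A12: {g}
  A13: {f}
  A14: {e}
  A15: {h}
  A23: {d}
  A45: {a}
C dims 12,6; δ0: rk 6, SNF 1^6
Ȟ^0: (12−6)−0=6 ⇒ Z^6
Ȟ^1: (6−0)−6=0 ⇒ 0
Ȟ^2: (0−0)−0=0 ⇒ 0

Ȟ^0(U;F) ≅ Z^6; Ȟ^1(U;F) ≅ 0; Ȟ^2(U;F) ≅ 0


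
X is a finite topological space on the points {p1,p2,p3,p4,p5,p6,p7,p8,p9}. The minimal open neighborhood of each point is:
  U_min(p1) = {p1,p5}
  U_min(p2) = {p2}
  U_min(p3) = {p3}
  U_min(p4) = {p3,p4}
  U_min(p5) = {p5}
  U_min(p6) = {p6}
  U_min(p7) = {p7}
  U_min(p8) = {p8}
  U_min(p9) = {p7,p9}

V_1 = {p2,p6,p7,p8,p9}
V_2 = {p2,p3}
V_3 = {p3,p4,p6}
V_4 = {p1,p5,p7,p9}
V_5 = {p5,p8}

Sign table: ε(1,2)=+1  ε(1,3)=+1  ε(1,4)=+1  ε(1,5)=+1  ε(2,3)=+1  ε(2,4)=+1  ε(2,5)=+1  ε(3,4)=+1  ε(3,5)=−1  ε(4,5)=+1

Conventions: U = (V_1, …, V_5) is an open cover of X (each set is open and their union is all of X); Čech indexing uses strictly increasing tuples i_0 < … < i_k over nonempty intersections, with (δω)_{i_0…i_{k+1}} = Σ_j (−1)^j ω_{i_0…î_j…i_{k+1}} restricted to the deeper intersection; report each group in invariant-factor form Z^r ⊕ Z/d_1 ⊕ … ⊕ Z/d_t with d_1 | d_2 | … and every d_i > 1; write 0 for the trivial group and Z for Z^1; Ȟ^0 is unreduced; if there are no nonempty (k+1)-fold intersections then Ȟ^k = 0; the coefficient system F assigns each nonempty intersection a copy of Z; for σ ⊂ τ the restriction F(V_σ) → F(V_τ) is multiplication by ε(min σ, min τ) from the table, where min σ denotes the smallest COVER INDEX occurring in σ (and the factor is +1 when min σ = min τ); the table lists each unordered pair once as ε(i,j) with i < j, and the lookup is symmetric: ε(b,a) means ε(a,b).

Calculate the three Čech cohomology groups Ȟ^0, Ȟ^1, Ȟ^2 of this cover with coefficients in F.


Ȟ^0 ≅ Z, Ȟ^1 ≅ Z^2, Ȟ^2 ≅ 0

cover nerve:
  V12={p2} V13={p6} V14={p7,p9} V15={p8} V23={p3} V45={p5}
C dims 5,6; δ0: rk 4, SNF 1^4
Ȟ^0: (5−4)−0=1 ⇒ Z
Ȟ^1: (6−0)−4=2 ⇒ Z^2
Ȟ^2: (0−0)−0=0 ⇒ 0


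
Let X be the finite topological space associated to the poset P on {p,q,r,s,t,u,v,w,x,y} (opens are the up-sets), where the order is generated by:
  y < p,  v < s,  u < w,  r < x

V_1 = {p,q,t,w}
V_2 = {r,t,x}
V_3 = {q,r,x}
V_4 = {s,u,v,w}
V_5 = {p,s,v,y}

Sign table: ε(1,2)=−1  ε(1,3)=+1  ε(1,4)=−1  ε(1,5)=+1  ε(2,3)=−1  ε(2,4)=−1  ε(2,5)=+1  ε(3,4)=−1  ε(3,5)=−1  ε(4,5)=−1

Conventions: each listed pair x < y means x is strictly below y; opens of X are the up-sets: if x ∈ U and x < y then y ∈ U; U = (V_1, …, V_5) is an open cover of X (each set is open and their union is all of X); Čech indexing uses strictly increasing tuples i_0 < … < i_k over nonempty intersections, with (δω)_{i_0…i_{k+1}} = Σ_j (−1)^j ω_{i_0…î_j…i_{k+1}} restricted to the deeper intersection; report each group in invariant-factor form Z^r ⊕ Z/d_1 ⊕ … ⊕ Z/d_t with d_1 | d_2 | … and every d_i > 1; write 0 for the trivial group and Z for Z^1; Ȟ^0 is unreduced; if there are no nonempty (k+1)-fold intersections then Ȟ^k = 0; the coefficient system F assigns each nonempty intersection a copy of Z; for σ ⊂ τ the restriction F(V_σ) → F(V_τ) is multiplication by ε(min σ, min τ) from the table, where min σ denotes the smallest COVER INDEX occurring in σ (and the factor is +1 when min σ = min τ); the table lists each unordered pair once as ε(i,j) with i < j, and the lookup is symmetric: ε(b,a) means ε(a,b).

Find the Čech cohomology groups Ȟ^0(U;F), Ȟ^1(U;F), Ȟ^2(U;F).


Ȟ^0(U;F) ≅ Z; Ȟ^1(U;F) ≅ Z^2; Ȟ^2(U;F) ≅ 0

nerve of the cover:
  V12={t} V13={q} V14={w} V15={p} V23={r,x} V45={s,v}
C dims 5,6; δ0: rk 4, SNF 1^4
Ȟ^0 = (5 − 4) − 0 = 1, so Ȟ^0 ≅ Z
Ȟ^1 = (6 − 0) − 4 = 2, so Ȟ^1 ≅ Z^2
Ȟ^2 = (0 − 0) − 0 = 0, so Ȟ^2 ≅ 0


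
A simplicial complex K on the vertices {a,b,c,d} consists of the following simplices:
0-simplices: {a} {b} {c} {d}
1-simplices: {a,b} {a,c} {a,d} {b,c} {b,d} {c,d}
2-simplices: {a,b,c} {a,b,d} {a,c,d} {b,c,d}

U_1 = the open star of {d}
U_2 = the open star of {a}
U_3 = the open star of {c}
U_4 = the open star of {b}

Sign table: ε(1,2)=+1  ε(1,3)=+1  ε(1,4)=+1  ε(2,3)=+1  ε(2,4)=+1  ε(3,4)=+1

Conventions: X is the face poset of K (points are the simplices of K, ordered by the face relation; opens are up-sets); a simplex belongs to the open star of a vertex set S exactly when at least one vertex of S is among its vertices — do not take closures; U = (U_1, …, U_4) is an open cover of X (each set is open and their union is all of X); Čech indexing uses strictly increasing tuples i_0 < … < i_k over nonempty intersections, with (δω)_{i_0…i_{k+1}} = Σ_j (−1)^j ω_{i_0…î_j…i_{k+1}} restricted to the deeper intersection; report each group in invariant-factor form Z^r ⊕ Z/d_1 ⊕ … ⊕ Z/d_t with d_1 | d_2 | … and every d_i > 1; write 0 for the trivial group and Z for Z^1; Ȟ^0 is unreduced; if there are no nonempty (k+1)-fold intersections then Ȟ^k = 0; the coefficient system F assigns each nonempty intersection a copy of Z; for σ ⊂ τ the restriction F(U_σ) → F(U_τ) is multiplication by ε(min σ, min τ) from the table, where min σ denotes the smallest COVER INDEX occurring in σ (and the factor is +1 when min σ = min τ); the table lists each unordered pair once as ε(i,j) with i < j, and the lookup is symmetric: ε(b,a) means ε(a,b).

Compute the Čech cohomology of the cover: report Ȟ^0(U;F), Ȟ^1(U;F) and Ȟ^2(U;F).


Ȟ^0(U;F) ≅ Z,  Ȟ^1(U;F) ≅ 0,  Ȟ^2(U;F) ≅ Z

cover nerve:
  U1={{d},{a,d},{b,d},{c,d},{a,b,d},{a,c,d},{b,c,d}} U2={{a},{a,b},{a,c},{a,d},{a,b,c},{a,b,d},{a,c,d}} U3={{c},{a,c},{b,c},{c,d},{a,b,c},{a,c,d},{b,c,d}} U4={{b},{a,b},{b,c},{b,d},{a,b,c},{a,b,d},{b,c,d}}
  U12={{a,d},{a,b,d},{a,c,d}} U13={{c,d},{a,c,d},{b,c,d}} U14={{b,d},{a,b,d},{b,c,d}} U23={{a,c},{a,b,c},{a,c,d}} U24={{a,b},{a,b,c},{a,b,d}} U34={{b,c},{a,b,c},{b,c,d}}
  U123={{a,c,d}} U124={{a,b,d}} U134={{b,c,d}} U234={{a,b,c}}
C dims 4,6,4; δ0: rk 3, SNF 1^3; δ1: rk 3, SNF 1^3
Ȟ^0: (4−3)−0=1 ⇒ Z
Ȟ^1: (6−3)−3=0 ⇒ 0
Ȟ^2: (4−0)−3=1 ⇒ Z


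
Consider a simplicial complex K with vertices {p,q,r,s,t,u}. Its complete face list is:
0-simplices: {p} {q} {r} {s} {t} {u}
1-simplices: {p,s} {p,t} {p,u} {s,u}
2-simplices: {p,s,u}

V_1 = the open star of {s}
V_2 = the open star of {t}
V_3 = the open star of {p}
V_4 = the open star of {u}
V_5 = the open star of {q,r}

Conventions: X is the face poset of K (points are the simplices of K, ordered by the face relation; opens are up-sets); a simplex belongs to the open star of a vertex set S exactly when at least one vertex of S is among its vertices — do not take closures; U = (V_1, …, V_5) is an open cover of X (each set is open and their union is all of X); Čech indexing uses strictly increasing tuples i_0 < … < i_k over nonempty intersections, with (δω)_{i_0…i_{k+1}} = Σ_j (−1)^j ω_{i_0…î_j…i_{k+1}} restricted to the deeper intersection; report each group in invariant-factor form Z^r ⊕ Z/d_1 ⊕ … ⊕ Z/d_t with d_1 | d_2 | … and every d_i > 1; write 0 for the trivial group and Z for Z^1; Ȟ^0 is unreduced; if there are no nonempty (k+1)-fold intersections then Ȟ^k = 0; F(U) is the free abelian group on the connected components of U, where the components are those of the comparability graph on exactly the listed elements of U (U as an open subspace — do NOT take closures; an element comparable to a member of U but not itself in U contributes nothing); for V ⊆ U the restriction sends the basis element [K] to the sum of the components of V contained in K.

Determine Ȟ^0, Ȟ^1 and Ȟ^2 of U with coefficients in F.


nerve simplices:
  V1={{s},{p,s},{s,u},{p,s,u}} V2={{t},{p,t}} V3={{p},{p,s},{p,t},{p,u},{p,s,u}} V4={{u},{p,u},{s,u},{p,s,u}} V5={{q},{r}}
  V13={{p,s},{p,s,u}} V14={{s,u},{p,s,u}} V23={{p,t}} V34={{p,u},{p,s,u}}
  V134={{p,s,u}}
components per intersection:
  V1: {{s},{p,s},{s,u},{p,s,u}}
  V2: {{t},{p,t}}
  V3: {{p},{p,s},{p,t},{p,u},{p,s,u}}
  V4: {{u},{p,u},{s,u},{p,s,u}}
  V5: {{q}} {{r}}
  V13: {{p,s},{p,s,u}}
  V14: {{s,u},{p,s,u}}
  V23: {{p,t}}
  V34: {{p,u},{p,s,u}}
  V134: {{p,s,u}}
C dims 6,4,1; δ0: rk 3, SNF 1^3; δ1: rk 1, SNF 1^1
degree 0: 6−3−0 = 3 → Ȟ^0 ≅ Z^3
degree 1: 4−1−3 = 0 → Ȟ^1 ≅ 0
degree 2: 1−0−1 = 0 → Ȟ^2 ≅ 0

Ȟ^0 = Z^3, Ȟ^1 = 0 and Ȟ^2 = 0


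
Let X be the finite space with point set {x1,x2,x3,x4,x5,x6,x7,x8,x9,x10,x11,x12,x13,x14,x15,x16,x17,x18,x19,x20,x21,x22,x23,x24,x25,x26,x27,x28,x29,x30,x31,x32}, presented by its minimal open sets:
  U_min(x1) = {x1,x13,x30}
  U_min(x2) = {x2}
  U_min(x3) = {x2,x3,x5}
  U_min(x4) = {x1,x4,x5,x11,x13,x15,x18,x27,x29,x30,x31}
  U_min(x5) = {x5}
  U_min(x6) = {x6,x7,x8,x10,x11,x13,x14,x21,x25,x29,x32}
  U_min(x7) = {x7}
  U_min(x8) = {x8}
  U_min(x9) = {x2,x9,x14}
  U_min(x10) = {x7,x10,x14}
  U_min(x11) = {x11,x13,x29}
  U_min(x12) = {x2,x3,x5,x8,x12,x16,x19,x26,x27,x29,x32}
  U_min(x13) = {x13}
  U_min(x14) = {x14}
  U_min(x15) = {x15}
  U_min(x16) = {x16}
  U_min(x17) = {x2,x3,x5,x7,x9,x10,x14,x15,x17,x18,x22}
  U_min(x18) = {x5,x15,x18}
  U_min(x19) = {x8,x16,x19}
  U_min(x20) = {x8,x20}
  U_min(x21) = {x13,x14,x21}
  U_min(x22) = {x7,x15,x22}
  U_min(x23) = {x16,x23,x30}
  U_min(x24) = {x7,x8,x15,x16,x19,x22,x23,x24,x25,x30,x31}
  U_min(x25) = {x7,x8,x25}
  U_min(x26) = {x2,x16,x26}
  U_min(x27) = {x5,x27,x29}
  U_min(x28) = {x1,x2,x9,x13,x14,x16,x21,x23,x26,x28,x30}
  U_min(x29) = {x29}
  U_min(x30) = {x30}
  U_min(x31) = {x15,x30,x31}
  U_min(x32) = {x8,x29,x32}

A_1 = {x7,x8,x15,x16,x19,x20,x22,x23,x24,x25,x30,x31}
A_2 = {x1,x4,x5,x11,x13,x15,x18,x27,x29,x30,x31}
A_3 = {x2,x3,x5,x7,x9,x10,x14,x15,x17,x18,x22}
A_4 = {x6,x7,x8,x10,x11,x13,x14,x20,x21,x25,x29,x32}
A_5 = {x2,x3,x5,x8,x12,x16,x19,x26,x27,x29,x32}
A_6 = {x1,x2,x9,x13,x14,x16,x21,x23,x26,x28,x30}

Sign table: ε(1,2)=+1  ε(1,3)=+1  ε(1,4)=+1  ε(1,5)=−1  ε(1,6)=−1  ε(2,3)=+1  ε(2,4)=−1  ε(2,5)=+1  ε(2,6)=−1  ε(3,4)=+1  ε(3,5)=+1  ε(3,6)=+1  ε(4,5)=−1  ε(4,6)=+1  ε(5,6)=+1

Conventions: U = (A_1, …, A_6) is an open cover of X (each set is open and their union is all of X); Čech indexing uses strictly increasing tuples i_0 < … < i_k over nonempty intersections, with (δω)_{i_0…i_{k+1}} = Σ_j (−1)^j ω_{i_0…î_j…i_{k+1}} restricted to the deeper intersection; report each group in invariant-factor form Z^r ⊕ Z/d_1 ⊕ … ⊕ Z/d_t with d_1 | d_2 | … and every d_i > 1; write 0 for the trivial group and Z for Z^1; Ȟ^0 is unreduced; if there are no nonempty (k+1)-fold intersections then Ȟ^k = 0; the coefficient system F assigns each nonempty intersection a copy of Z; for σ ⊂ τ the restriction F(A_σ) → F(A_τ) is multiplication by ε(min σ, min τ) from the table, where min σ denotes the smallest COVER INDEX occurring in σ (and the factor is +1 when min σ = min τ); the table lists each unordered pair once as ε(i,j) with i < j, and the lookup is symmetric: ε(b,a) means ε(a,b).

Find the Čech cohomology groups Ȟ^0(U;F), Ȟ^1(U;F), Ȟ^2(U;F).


nerve simplices:
  A12={x15,x30,x31} A13={x7,x15,x22} A14={x7,x8,x20,x25} A15={x8,x16,x19} A16={x16,x23,x30} A23={x5,x15,x18} A24={x11,x13,x29} A25={x5,x27,x29} A26={x1,x13,x30} A34={x7,x10,x14} A35={x2,x3,x5} A36={x2,x9,x14} A45={x8,x29,x32} A46={x13,x14,x21} A56={x2,x16,x26}
  A123={x15} A126={x30} A134={x7} A145={x8} A156={x16} A235={x5} A245={x29} A246={x13} A346={x14} A356={x2}
C dims 6,15,10; δ0: rk 6, SNF 1^5·2; δ1: rk 9, SNF 1^9
degree 0: 6−6−0 = 0 → Ȟ^0 ≅ 0
degree 1: 15−9−6 = 0 plus torsion [2] → Ȟ^1 ≅ Z/2
degree 2: 10−0−9 = 1 → Ȟ^2 ≅ Z

Ȟ^0 ≅ 0, Ȟ^1 ≅ Z/2 and Ȟ^2 ≅ Z


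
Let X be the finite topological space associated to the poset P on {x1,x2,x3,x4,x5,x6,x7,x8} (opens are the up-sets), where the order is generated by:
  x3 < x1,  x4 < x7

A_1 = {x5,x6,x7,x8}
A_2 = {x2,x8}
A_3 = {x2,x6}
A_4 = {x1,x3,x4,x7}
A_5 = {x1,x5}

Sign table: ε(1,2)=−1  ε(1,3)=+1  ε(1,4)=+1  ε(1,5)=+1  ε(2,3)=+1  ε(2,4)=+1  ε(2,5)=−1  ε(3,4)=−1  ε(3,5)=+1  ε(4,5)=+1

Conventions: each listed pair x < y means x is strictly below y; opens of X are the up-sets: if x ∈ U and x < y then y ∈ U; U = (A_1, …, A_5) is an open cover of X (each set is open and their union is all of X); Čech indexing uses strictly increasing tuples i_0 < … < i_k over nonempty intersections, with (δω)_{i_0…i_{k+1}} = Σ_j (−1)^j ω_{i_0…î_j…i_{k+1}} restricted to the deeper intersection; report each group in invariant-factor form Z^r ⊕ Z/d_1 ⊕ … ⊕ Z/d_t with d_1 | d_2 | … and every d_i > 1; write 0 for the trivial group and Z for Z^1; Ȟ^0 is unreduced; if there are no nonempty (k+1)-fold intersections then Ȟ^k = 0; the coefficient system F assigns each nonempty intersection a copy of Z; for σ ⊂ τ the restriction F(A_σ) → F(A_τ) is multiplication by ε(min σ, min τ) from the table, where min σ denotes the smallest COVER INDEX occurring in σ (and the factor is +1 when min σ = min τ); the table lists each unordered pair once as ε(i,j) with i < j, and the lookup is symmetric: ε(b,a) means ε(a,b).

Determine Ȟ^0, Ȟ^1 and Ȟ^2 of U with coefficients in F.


Ȟ^0 ≅ 0; Ȟ^1 ≅ Z ⊕ Z/2; Ȟ^2 ≅ 0

nerve of the cover:
  A12={x8} A13={x6} A14={x7} A15={x5} A23={x2} A45={x1}
C dims 5,6; δ0: rk 5, SNF 1^4·2
Ȟ^0 = (5 − 5) − 0 = 0, so Ȟ^0 ≅ 0
Ȟ^1 = (6 − 0) − 5 = 1 plus torsion [2], so Ȟ^1 ≅ Z ⊕ Z/2
Ȟ^2 = (0 − 0) − 0 = 0, so Ȟ^2 ≅ 0


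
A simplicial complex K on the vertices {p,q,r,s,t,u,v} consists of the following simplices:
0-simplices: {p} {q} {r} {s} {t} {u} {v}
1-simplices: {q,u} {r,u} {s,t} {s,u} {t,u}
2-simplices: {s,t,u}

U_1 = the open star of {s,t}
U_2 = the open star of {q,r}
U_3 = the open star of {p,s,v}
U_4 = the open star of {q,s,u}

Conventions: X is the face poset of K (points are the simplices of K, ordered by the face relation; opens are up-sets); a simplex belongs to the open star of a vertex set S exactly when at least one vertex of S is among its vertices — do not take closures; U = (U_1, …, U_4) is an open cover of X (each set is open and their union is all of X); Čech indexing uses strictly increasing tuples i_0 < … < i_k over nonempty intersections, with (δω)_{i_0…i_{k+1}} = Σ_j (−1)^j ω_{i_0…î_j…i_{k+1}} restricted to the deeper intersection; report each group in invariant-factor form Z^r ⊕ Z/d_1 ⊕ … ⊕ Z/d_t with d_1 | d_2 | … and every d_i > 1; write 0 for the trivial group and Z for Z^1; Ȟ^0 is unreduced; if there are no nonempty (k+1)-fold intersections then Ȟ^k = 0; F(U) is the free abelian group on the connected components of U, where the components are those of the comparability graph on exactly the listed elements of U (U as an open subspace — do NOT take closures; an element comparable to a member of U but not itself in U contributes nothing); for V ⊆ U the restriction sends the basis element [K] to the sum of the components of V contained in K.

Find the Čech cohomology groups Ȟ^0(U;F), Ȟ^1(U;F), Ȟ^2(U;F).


Ȟ^0(U;F) ≅ Z^3,  Ȟ^1(U;F) ≅ 0,  Ȟ^2(U;F) ≅ 0

nerve simplices:
  U1={{s},{t},{s,t},{s,u},{t,u},{s,t,u}} U2={{q},{r},{q,u},{r,u}} U3={{p},{s},{v},{s,t},{s,u},{s,t,u}} U4={{q},{s},{u},{q,u},{r,u},{s,t},{s,u},{t,u},{s,t,u}}
  U13={{s},{s,t},{s,u},{s,t,u}} U14={{s},{s,t},{s,u},{t,u},{s,t,u}} U24={{q},{q,u},{r,u}} U34={{s},{s,t},{s,u},{s,t,u}}
  U134={{s},{s,t},{s,u},{s,t,u}}
components per intersection:
  U1: {{s},{t},{s,t},{s,u},{t,u},{s,t,u}}
  U2: {{q},{q,u}} {{r},{r,u}}
  U3: {{p}} {{s},{s,t},{s,u},{s,t,u}} {{v}}
  U4: {{q},{s},{u},{q,u},{r,u},{s,t},{s,u},{t,u},{s,t,u}}
  U13: {{s},{s,t},{s,u},{s,t,u}}
  U14: {{s},{s,t},{s,u},{t,u},{s,t,u}}
  U24: {{q},{q,u}} {{r,u}}
  U34: {{s},{s,t},{s,u},{s,t,u}}
  U134: {{s},{s,t},{s,u},{s,t,u}}
C dims 7,5,1; δ0: rk 4, SNF 1^4; δ1: rk 1, SNF 1^1
degree 0: 7−4−0 = 3 → Ȟ^0 ≅ Z^3
degree 1: 5−1−4 = 0 → Ȟ^1 ≅ 0
degree 2: 1−0−1 = 0 → Ȟ^2 ≅ 0


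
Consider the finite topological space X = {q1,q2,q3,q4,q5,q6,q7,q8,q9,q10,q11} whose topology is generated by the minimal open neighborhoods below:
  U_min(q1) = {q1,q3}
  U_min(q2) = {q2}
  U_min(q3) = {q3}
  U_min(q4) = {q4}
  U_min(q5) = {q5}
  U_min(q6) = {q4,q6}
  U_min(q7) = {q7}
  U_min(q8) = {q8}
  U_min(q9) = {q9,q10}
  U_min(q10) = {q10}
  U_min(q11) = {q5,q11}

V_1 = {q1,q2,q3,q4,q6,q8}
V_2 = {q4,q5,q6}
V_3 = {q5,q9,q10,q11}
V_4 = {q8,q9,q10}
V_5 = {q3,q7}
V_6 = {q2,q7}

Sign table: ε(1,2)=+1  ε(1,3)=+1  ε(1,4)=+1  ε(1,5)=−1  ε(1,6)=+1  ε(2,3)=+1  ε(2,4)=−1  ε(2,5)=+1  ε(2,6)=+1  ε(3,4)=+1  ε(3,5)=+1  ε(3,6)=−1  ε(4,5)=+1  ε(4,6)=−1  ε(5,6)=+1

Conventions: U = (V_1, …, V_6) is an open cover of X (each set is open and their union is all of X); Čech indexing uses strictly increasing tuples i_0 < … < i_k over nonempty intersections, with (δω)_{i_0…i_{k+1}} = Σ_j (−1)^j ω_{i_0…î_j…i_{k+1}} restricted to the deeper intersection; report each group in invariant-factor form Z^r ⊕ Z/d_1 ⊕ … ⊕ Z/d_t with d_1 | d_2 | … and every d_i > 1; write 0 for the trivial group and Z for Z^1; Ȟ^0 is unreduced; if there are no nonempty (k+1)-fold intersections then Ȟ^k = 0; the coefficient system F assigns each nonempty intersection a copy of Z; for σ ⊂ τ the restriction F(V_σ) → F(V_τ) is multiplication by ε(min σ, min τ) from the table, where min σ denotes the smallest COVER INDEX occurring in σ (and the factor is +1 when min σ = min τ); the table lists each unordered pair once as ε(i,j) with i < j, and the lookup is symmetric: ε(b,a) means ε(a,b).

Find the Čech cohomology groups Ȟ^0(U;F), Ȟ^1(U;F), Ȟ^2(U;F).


Ȟ^0 ≅ 0, Ȟ^1 ≅ Z ⊕ Z/2 and Ȟ^2 ≅ 0

nerve of the cover:
  V12={q4,q6} V14={q8} V15={q3} V16={q2} V23={q5} V34={q9,q10} V56={q7}
C dims 6,7; δ0: rk 6, SNF 1^5·2
Ȟ^0 = (6 − 6) − 0 = 0, so Ȟ^0 ≅ 0
Ȟ^1 = (7 − 0) − 6 = 1 plus torsion [2], so Ȟ^1 ≅ Z ⊕ Z/2
Ȟ^2 = (0 − 0) − 0 = 0, so Ȟ^2 ≅ 0


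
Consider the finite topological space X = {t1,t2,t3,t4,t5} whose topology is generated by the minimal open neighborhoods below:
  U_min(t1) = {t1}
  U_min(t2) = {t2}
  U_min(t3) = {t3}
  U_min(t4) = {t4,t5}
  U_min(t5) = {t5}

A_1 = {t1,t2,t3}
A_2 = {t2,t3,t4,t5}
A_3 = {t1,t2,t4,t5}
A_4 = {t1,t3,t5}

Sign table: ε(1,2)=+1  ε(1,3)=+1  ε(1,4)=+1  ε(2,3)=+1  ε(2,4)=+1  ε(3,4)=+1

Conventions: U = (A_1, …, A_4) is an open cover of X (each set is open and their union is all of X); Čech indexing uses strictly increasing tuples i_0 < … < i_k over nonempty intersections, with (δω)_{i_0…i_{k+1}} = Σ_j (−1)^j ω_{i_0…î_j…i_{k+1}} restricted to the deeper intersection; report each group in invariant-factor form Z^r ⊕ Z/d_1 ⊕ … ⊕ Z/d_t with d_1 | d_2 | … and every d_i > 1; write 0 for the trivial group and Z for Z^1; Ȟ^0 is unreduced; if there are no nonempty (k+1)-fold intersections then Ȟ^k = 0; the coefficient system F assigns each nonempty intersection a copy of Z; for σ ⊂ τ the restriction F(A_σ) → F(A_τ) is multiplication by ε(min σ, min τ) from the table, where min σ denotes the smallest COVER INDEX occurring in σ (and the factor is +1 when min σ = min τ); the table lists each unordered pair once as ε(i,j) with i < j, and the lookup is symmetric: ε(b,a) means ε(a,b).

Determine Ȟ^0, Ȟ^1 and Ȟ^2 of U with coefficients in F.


nonempty intersections:
  A12={t2,t3} A13={t1,t2} A14={t1,t3} A23={t2,t4,t5} A24={t3,t5} A34={t1,t5}
  A123={t2} A124={t3} A134={t1} A234={t5}
C dims 4,6,4; δ0: rk 3, SNF 1^3; δ1: rk 3, SNF 1^3
Ȟ^0: (4−3)−0=1 ⇒ Z
Ȟ^1: (6−3)−3=0 ⇒ 0
Ȟ^2: (4−0)−3=1 ⇒ Z

Ȟ^0(U;F) ≅ Z, Ȟ^1(U;F) ≅ 0 and Ȟ^2(U;F) ≅ Z


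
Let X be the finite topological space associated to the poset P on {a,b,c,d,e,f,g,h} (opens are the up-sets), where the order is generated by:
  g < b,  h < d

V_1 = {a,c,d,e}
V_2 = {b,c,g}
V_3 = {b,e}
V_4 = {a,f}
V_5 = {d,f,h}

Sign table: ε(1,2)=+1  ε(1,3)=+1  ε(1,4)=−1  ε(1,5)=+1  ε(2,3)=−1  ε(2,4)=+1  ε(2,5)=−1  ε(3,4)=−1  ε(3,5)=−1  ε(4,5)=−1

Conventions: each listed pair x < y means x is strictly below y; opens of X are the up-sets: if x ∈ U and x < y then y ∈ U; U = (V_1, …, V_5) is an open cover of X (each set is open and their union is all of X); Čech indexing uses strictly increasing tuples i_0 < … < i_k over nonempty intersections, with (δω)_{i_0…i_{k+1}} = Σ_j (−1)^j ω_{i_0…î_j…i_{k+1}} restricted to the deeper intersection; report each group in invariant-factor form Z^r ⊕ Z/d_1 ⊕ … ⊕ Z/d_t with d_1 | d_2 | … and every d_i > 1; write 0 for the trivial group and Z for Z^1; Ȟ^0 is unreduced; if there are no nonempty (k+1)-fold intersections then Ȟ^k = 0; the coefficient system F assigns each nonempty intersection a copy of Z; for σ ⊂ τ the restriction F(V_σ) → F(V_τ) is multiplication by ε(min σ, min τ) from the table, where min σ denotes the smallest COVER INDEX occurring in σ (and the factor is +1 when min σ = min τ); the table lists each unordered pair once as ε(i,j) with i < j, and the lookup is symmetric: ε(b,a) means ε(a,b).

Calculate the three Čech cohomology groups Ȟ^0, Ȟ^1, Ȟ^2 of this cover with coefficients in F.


cover nerve:
  V12={c} V13={e} V14={a} V15={d} V23={b} V45={f}
C dims 5,6; δ0: rk 5, SNF 1^4·2
Ȟ^0: (5−5)−0=0 ⇒ 0
Ȟ^1: (6−0)−5=1 plus torsion [2] ⇒ Z ⊕ Z/2
Ȟ^2: (0−0)−0=0 ⇒ 0

Ȟ^0 ≅ 0, Ȟ^1 ≅ Z ⊕ Z/2 and Ȟ^2 ≅ 0


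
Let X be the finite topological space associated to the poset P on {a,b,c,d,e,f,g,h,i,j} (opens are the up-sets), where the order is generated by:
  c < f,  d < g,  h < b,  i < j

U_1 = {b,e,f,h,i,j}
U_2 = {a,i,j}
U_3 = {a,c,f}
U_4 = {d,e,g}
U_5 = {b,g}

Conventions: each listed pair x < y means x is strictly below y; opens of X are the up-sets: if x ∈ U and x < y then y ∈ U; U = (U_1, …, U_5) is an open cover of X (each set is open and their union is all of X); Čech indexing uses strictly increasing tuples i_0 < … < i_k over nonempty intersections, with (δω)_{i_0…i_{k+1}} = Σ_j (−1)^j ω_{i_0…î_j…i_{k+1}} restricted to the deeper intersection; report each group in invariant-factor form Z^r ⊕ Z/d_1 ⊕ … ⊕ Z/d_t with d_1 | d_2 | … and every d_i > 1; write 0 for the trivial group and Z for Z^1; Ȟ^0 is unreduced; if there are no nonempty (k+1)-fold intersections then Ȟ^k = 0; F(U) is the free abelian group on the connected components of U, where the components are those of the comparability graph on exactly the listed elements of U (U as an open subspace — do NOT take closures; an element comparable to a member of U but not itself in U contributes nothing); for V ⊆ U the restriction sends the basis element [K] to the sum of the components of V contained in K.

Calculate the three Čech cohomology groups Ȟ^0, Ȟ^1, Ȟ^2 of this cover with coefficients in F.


Ȟ^0(U;F) ≅ Z^6, Ȟ^1(U;F) ≅ 0 and Ȟ^2(U;F) ≅ 0

nerve simplices:
  U12={i,j} U13={f} U14={e} U15={b} U23={a} U45={g}
components per intersection:
  U1: {b,h} {e} {f} {i,j}
  U2: {a} {i,j}
  U3: {a} {c,f}
  U4: {d,g} {e}
  U5: {b} {g}
  U12: {i,j}
  U13: {f}
  U14: {e}
  U15: {b}
  U23: {a}
  U45: {g}
C dims 12,6; δ0: rk 6, SNF 1^6
degree 0: 12−6−0 = 6 → Ȟ^0 ≅ Z^6
degree 1: 6−0−6 = 0 → Ȟ^1 ≅ 0
degree 2: 0−0−0 = 0 → Ȟ^2 ≅ 0


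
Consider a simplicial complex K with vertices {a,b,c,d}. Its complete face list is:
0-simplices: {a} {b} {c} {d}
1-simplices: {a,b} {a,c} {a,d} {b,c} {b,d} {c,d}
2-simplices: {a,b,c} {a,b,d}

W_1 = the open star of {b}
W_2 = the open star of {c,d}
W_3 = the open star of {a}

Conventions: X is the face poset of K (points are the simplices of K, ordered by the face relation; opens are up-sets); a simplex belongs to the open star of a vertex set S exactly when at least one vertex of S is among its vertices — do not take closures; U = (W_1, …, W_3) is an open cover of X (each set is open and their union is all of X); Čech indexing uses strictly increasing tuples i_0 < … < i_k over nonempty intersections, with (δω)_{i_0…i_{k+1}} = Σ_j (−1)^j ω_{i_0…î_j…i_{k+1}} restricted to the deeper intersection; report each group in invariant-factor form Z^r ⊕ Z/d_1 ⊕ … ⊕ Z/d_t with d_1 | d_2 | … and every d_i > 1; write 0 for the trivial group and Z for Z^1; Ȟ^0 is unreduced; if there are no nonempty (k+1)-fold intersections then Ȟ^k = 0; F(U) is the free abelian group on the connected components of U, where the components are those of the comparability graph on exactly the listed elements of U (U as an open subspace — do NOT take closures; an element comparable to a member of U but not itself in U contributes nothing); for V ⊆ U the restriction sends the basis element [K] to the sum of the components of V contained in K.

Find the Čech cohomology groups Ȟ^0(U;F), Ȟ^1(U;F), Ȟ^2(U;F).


Ȟ^0 = Z,  Ȟ^1 = Z,  Ȟ^2 = 0

nerve simplices:
  W1={{b},{a,b},{b,c},{b,d},{a,b,c},{a,b,d}} W2={{c},{d},{a,c},{a,d},{b,c},{b,d},{c,d},{a,b,c},{a,b,d}} W3={{a},{a,b},{a,c},{a,d},{a,b,c},{a,b,d}}
  W12={{b,c},{b,d},{a,b,c},{a,b,d}} W13={{a,b},{a,b,c},{a,b,d}} W23={{a,c},{a,d},{a,b,c},{a,b,d}}
  W123={{a,b,c},{a,b,d}}
components per intersection:
  W1: {{b},{a,b},{b,c},{b,d},{a,b,c},{a,b,d}}
  W2: {{c},{d},{a,c},{a,d},{b,c},{b,d},{c,d},{a,b,c},{a,b,d}}
  W3: {{a},{a,b},{a,c},{a,d},{a,b,c},{a,b,d}}
  W12: {{b,c},{a,b,c}} {{b,d},{a,b,d}}
  W13: {{a,b},{a,b,c},{a,b,d}}
  W23: {{a,c},{a,b,c}} {{a,d},{a,b,d}}
  W123: {{a,b,c}} {{a,b,d}}
C dims 3,5,2; δ0: rk 2, SNF 1^2; δ1: rk 2, SNF 1^2
degree 0: 3−2−0 = 1 → Ȟ^0 ≅ Z
degree 1: 5−2−2 = 1 → Ȟ^1 ≅ Z
degree 2: 2−0−2 = 0 → Ȟ^2 ≅ 0


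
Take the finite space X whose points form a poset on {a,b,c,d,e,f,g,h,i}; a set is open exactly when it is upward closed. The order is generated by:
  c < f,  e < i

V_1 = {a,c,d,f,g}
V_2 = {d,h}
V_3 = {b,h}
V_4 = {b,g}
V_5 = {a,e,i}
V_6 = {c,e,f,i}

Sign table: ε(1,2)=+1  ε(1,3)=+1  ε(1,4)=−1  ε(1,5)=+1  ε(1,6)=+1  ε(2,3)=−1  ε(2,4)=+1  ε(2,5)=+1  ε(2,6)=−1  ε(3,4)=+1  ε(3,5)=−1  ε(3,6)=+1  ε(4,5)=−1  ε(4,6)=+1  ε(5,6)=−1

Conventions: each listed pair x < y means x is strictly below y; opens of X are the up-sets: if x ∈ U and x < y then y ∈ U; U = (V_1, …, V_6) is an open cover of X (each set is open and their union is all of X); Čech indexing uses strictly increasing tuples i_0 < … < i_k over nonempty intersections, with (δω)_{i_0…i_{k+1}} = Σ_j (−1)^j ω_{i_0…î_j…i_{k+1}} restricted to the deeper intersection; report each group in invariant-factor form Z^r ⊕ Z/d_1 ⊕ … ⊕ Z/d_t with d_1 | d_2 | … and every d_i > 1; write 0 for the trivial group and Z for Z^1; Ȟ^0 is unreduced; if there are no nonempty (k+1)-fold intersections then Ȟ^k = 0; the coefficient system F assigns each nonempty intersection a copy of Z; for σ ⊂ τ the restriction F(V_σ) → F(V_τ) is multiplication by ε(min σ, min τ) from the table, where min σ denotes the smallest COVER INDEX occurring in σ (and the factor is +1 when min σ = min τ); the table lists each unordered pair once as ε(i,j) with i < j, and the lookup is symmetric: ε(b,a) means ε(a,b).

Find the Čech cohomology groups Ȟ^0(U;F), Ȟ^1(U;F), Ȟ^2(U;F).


Ȟ^0 = 0,  Ȟ^1 = Z ⊕ Z/2,  Ȟ^2 = 0

nerve of the cover:
  V12={d} V14={g} V15={a} V16={c,f} V23={h} V34={b} V56={e,i}
C dims 6,7; δ0: rk 6, SNF 1^5·2
Ȟ^0 = (6 − 6) − 0 = 0, so Ȟ^0 ≅ 0
Ȟ^1 = (7 − 0) − 6 = 1 plus torsion [2], so Ȟ^1 ≅ Z ⊕ Z/2
Ȟ^2 = (0 − 0) − 0 = 0, so Ȟ^2 ≅ 0


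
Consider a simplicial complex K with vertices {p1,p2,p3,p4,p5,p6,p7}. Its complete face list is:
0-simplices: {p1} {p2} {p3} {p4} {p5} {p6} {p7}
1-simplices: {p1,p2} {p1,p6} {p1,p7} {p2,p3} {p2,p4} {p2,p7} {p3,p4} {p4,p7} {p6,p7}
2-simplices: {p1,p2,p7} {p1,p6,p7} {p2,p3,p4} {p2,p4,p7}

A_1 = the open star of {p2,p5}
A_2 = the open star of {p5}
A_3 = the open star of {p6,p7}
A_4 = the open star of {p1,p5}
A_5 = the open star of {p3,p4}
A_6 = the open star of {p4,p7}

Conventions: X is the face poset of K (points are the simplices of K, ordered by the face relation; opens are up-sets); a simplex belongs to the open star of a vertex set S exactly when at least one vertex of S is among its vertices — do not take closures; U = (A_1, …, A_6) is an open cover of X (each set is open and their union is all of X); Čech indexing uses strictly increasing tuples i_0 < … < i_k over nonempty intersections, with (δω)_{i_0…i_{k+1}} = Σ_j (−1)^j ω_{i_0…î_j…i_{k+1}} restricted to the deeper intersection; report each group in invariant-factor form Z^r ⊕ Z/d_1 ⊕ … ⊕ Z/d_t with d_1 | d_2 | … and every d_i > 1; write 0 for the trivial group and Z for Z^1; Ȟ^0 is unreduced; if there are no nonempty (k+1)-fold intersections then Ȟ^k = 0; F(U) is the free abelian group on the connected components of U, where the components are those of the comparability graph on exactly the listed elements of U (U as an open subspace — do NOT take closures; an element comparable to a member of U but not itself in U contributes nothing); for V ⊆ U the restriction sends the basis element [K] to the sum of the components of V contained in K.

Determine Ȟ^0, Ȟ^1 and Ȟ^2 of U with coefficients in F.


nonempty intersections:
  A1={{p2},{p5},{p1,p2},{p2,p3},{p2,p4},{p2,p7},{p1,p2,p7},{p2,p3,p4},{p2,p4,p7}} A2={{p5}} A3={{p6},{p7},{p1,p6},{p1,p7},{p2,p7},{p4,p7},{p6,p7},{p1,p2,p7},{p1,p6,p7},{p2,p4,p7}} A4={{p1},{p5},{p1,p2},{p1,p6},{p1,p7},{p1,p2,p7},{p1,p6,p7}} A5={{p3},{p4},{p2,p3},{p2,p4},{p3,p4},{p4,p7},{p2,p3,p4},{p2,p4,p7}} A6={{p4},{p7},{p1,p7},{p2,p4},{p2,p7},{p3,p4},{p4,p7},{p6,p7},{p1,p2,p7},{p1,p6,p7},{p2,p3,p4},{p2,p4,p7}}
  A12={{p5}} A13={{p2,p7},{p1,p2,p7},{p2,p4,p7}} A14={{p5},{p1,p2},{p1,p2,p7}} A15={{p2,p3},{p2,p4},{p2,p3,p4},{p2,p4,p7}} A16={{p2,p4},{p2,p7},{p1,p2,p7},{p2,p3,p4},{p2,p4,p7}} A24={{p5}} A34={{p1,p6},{p1,p7},{p1,p2,p7},{p1,p6,p7}} A35={{p4,p7},{p2,p4,p7}} A36={{p7},{p1,p7},{p2,p7},{p4,p7},{p6,p7},{p1,p2,p7},{p1,p6,p7},{p2,p4,p7}} A46={{p1,p7},{p1,p2,p7},{p1,p6,p7}} A56={{p4},{p2,p4},{p3,p4},{p4,p7},{p2,p3,p4},{p2,p4,p7}}
  A124={{p5}} A134={{p1,p2,p7}} A135={{p2,p4,p7}} A136={{p2,p7},{p1,p2,p7},{p2,p4,p7}} A146={{p1,p2,p7}} A156={{p2,p4},{p2,p3,p4},{p2,p4,p7}} A346={{p1,p7},{p1,p2,p7},{p1,p6,p7}} A356={{p4,p7},{p2,p4,p7}}
  A1346={{p1,p2,p7}} A1356={{p2,p4,p7}}
components per intersection:
  A1: {{p2},{p1,p2},{p2,p3},{p2,p4},{p2,p7},{p1,p2,p7},{p2,p3,p4},{p2,p4,p7}} {{p5}}
  A2: {{p5}}
  A3: {{p6},{p7},{p1,p6},{p1,p7},{p2,p7},{p4,p7},{p6,p7},{p1,p2,p7},{p1,p6,p7},{p2,p4,p7}}
  A4: {{p1},{p1,p2},{p1,p6},{p1,p7},{p1,p2,p7},{p1,p6,p7}} {{p5}}
  A5: {{p3},{p4},{p2,p3},{p2,p4},{p3,p4},{p4,p7},{p2,p3,p4},{p2,p4,p7}}
  A6: {{p4},{p7},{p1,p7},{p2,p4},{p2,p7},{p3,p4},{p4,p7},{p6,p7},{p1,p2,p7},{p1,p6,p7},{p2,p3,p4},{p2,p4,p7}}
  A12: {{p5}}
  A13: {{p2,p7},{p1,p2,p7},{p2,p4,p7}}
  A14: {{p5}} {{p1,p2},{p1,p2,p7}}
  A15: {{p2,p3},{p2,p4},{p2,p3,p4},{p2,p4,p7}}
  A16: {{p2,p4},{p2,p7},{p1,p2,p7},{p2,p3,p4},{p2,p4,p7}}
  A24: {{p5}}
  A34: {{p1,p6},{p1,p7},{p1,p2,p7},{p1,p6,p7}}
  A35: {{p4,p7},{p2,p4,p7}}
  A36: {{p7},{p1,p7},{p2,p7},{p4,p7},{p6,p7},{p1,p2,p7},{p1,p6,p7},{p2,p4,p7}}
  A46: {{p1,p7},{p1,p2,p7},{p1,p6,p7}}
  A56: {{p4},{p2,p4},{p3,p4},{p4,p7},{p2,p3,p4},{p2,p4,p7}}
  A124: {{p5}}
  A134: {{p1,p2,p7}}
  A135: {{p2,p4,p7}}
  A136: {{p2,p7},{p1,p2,p7},{p2,p4,p7}}
  A146: {{p1,p2,p7}}
  A156: {{p2,p4},{p2,p3,p4},{p2,p4,p7}}
  A346: {{p1,p7},{p1,p2,p7},{p1,p6,p7}}
  A356: {{p4,p7},{p2,p4,p7}}
  A1346: {{p1,p2,p7}}
  A1356: {{p2,p4,p7}}
C dims 8,12,8,2; δ0: rk 6, SNF 1^6; δ1: rk 6, SNF 1^6; δ2: rk 2, SNF 1^2
Ȟ^0: (8−6)−0=2 ⇒ Z^2
Ȟ^1: (12−6)−6=0 ⇒ 0
Ȟ^2: (8−2)−6=0 ⇒ 0

Ȟ^0 = Z^2,  Ȟ^1 = 0,  Ȟ^2 = 0
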